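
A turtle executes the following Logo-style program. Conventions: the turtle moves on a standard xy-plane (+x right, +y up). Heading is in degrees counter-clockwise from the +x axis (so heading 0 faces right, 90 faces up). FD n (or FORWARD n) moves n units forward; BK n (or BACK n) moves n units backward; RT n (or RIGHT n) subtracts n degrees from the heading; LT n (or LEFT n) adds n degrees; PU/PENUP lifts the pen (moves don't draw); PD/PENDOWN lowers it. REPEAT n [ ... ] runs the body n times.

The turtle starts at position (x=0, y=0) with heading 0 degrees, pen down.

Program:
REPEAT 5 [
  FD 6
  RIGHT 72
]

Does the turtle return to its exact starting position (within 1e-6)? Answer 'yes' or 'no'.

Executing turtle program step by step:
Start: pos=(0,0), heading=0, pen down
REPEAT 5 [
  -- iteration 1/5 --
  FD 6: (0,0) -> (6,0) [heading=0, draw]
  RT 72: heading 0 -> 288
  -- iteration 2/5 --
  FD 6: (6,0) -> (7.854,-5.706) [heading=288, draw]
  RT 72: heading 288 -> 216
  -- iteration 3/5 --
  FD 6: (7.854,-5.706) -> (3,-9.233) [heading=216, draw]
  RT 72: heading 216 -> 144
  -- iteration 4/5 --
  FD 6: (3,-9.233) -> (-1.854,-5.706) [heading=144, draw]
  RT 72: heading 144 -> 72
  -- iteration 5/5 --
  FD 6: (-1.854,-5.706) -> (0,0) [heading=72, draw]
  RT 72: heading 72 -> 0
]
Final: pos=(0,0), heading=0, 5 segment(s) drawn

Start position: (0, 0)
Final position: (0, 0)
Distance = 0; < 1e-6 -> CLOSED

Answer: yes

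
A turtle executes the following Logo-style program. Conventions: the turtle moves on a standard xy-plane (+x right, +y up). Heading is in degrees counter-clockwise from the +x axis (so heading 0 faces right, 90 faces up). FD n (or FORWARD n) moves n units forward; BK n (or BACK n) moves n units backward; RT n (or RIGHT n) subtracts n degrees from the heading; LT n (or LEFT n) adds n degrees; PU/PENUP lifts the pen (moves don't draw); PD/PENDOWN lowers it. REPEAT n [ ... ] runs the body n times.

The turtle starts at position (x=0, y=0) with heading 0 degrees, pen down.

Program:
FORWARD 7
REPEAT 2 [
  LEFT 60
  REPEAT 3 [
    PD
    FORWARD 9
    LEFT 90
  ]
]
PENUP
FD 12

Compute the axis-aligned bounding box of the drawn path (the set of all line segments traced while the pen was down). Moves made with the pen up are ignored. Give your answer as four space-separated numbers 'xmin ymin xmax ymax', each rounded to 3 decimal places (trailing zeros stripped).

Answer: -5.294 0 11.5 16.794

Derivation:
Executing turtle program step by step:
Start: pos=(0,0), heading=0, pen down
FD 7: (0,0) -> (7,0) [heading=0, draw]
REPEAT 2 [
  -- iteration 1/2 --
  LT 60: heading 0 -> 60
  REPEAT 3 [
    -- iteration 1/3 --
    PD: pen down
    FD 9: (7,0) -> (11.5,7.794) [heading=60, draw]
    LT 90: heading 60 -> 150
    -- iteration 2/3 --
    PD: pen down
    FD 9: (11.5,7.794) -> (3.706,12.294) [heading=150, draw]
    LT 90: heading 150 -> 240
    -- iteration 3/3 --
    PD: pen down
    FD 9: (3.706,12.294) -> (-0.794,4.5) [heading=240, draw]
    LT 90: heading 240 -> 330
  ]
  -- iteration 2/2 --
  LT 60: heading 330 -> 30
  REPEAT 3 [
    -- iteration 1/3 --
    PD: pen down
    FD 9: (-0.794,4.5) -> (7,9) [heading=30, draw]
    LT 90: heading 30 -> 120
    -- iteration 2/3 --
    PD: pen down
    FD 9: (7,9) -> (2.5,16.794) [heading=120, draw]
    LT 90: heading 120 -> 210
    -- iteration 3/3 --
    PD: pen down
    FD 9: (2.5,16.794) -> (-5.294,12.294) [heading=210, draw]
    LT 90: heading 210 -> 300
  ]
]
PU: pen up
FD 12: (-5.294,12.294) -> (0.706,1.902) [heading=300, move]
Final: pos=(0.706,1.902), heading=300, 7 segment(s) drawn

Segment endpoints: x in {-5.294, -0.794, 0, 2.5, 3.706, 7, 7, 11.5}, y in {0, 4.5, 7.794, 9, 12.294, 12.294, 16.794}
xmin=-5.294, ymin=0, xmax=11.5, ymax=16.794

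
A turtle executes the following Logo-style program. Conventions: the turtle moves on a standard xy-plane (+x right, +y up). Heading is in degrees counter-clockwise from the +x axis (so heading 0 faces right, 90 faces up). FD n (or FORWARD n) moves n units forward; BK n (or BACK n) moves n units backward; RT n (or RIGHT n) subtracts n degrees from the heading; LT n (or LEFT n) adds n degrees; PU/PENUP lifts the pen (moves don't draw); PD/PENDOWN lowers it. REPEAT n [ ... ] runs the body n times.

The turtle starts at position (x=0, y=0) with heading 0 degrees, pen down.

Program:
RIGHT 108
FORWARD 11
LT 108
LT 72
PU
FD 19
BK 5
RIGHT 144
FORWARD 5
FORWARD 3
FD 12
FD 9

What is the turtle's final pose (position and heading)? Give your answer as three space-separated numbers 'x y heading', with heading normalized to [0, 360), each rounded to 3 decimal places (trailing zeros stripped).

Answer: 9.889 -24.727 288

Derivation:
Executing turtle program step by step:
Start: pos=(0,0), heading=0, pen down
RT 108: heading 0 -> 252
FD 11: (0,0) -> (-3.399,-10.462) [heading=252, draw]
LT 108: heading 252 -> 0
LT 72: heading 0 -> 72
PU: pen up
FD 19: (-3.399,-10.462) -> (2.472,7.608) [heading=72, move]
BK 5: (2.472,7.608) -> (0.927,2.853) [heading=72, move]
RT 144: heading 72 -> 288
FD 5: (0.927,2.853) -> (2.472,-1.902) [heading=288, move]
FD 3: (2.472,-1.902) -> (3.399,-4.755) [heading=288, move]
FD 12: (3.399,-4.755) -> (7.107,-16.168) [heading=288, move]
FD 9: (7.107,-16.168) -> (9.889,-24.727) [heading=288, move]
Final: pos=(9.889,-24.727), heading=288, 1 segment(s) drawn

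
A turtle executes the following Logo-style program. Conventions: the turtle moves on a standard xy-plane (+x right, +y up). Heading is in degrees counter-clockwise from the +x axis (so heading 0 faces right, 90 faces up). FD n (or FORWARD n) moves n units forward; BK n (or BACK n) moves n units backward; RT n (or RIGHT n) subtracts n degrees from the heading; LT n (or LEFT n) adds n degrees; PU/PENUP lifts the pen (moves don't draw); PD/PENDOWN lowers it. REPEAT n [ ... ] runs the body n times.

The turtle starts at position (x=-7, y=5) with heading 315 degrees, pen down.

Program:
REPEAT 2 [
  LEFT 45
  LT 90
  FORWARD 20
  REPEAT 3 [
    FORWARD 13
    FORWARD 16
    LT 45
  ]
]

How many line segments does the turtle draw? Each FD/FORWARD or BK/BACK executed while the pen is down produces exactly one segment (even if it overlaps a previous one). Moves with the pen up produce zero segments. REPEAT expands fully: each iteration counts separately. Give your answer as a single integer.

Executing turtle program step by step:
Start: pos=(-7,5), heading=315, pen down
REPEAT 2 [
  -- iteration 1/2 --
  LT 45: heading 315 -> 0
  LT 90: heading 0 -> 90
  FD 20: (-7,5) -> (-7,25) [heading=90, draw]
  REPEAT 3 [
    -- iteration 1/3 --
    FD 13: (-7,25) -> (-7,38) [heading=90, draw]
    FD 16: (-7,38) -> (-7,54) [heading=90, draw]
    LT 45: heading 90 -> 135
    -- iteration 2/3 --
    FD 13: (-7,54) -> (-16.192,63.192) [heading=135, draw]
    FD 16: (-16.192,63.192) -> (-27.506,74.506) [heading=135, draw]
    LT 45: heading 135 -> 180
    -- iteration 3/3 --
    FD 13: (-27.506,74.506) -> (-40.506,74.506) [heading=180, draw]
    FD 16: (-40.506,74.506) -> (-56.506,74.506) [heading=180, draw]
    LT 45: heading 180 -> 225
  ]
  -- iteration 2/2 --
  LT 45: heading 225 -> 270
  LT 90: heading 270 -> 0
  FD 20: (-56.506,74.506) -> (-36.506,74.506) [heading=0, draw]
  REPEAT 3 [
    -- iteration 1/3 --
    FD 13: (-36.506,74.506) -> (-23.506,74.506) [heading=0, draw]
    FD 16: (-23.506,74.506) -> (-7.506,74.506) [heading=0, draw]
    LT 45: heading 0 -> 45
    -- iteration 2/3 --
    FD 13: (-7.506,74.506) -> (1.686,83.698) [heading=45, draw]
    FD 16: (1.686,83.698) -> (13,95.012) [heading=45, draw]
    LT 45: heading 45 -> 90
    -- iteration 3/3 --
    FD 13: (13,95.012) -> (13,108.012) [heading=90, draw]
    FD 16: (13,108.012) -> (13,124.012) [heading=90, draw]
    LT 45: heading 90 -> 135
  ]
]
Final: pos=(13,124.012), heading=135, 14 segment(s) drawn
Segments drawn: 14

Answer: 14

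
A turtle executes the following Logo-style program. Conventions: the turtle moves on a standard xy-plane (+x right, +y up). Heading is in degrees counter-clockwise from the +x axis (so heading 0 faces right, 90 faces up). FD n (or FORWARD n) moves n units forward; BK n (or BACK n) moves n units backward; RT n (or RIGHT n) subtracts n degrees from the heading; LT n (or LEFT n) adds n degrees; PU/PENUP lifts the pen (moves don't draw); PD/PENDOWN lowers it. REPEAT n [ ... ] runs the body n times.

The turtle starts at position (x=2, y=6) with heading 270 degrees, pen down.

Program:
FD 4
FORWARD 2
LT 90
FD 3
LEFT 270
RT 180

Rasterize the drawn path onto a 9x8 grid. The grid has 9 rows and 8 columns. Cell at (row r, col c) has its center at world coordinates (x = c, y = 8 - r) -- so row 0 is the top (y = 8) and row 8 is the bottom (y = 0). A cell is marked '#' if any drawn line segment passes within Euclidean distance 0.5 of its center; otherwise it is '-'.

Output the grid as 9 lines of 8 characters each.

Answer: --------
--------
--#-----
--#-----
--#-----
--#-----
--#-----
--#-----
--####--

Derivation:
Segment 0: (2,6) -> (2,2)
Segment 1: (2,2) -> (2,0)
Segment 2: (2,0) -> (5,-0)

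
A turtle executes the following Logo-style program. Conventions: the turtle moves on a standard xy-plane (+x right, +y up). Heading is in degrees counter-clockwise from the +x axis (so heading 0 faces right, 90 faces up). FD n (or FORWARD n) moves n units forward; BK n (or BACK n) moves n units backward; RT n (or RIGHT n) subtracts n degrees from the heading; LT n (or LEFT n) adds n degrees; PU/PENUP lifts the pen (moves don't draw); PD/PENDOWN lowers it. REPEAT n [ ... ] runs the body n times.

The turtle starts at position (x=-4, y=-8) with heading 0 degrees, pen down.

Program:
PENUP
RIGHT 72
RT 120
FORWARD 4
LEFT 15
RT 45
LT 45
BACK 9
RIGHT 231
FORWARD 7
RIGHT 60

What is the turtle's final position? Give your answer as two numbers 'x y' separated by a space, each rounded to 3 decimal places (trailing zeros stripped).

Executing turtle program step by step:
Start: pos=(-4,-8), heading=0, pen down
PU: pen up
RT 72: heading 0 -> 288
RT 120: heading 288 -> 168
FD 4: (-4,-8) -> (-7.913,-7.168) [heading=168, move]
LT 15: heading 168 -> 183
RT 45: heading 183 -> 138
LT 45: heading 138 -> 183
BK 9: (-7.913,-7.168) -> (1.075,-6.697) [heading=183, move]
RT 231: heading 183 -> 312
FD 7: (1.075,-6.697) -> (5.759,-11.899) [heading=312, move]
RT 60: heading 312 -> 252
Final: pos=(5.759,-11.899), heading=252, 0 segment(s) drawn

Answer: 5.759 -11.899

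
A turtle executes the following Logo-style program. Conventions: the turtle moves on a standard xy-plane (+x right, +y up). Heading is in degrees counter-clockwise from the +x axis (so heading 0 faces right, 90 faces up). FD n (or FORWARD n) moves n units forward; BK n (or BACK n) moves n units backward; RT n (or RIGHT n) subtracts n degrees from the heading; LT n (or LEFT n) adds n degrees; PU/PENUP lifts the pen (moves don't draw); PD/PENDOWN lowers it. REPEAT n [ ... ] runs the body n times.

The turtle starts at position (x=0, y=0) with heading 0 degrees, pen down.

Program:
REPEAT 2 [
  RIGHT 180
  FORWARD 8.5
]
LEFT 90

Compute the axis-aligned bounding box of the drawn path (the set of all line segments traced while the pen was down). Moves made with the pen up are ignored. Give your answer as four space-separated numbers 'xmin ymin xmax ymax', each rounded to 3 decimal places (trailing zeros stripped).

Answer: -8.5 0 0 0

Derivation:
Executing turtle program step by step:
Start: pos=(0,0), heading=0, pen down
REPEAT 2 [
  -- iteration 1/2 --
  RT 180: heading 0 -> 180
  FD 8.5: (0,0) -> (-8.5,0) [heading=180, draw]
  -- iteration 2/2 --
  RT 180: heading 180 -> 0
  FD 8.5: (-8.5,0) -> (0,0) [heading=0, draw]
]
LT 90: heading 0 -> 90
Final: pos=(0,0), heading=90, 2 segment(s) drawn

Segment endpoints: x in {-8.5, 0}, y in {0, 0, 0}
xmin=-8.5, ymin=0, xmax=0, ymax=0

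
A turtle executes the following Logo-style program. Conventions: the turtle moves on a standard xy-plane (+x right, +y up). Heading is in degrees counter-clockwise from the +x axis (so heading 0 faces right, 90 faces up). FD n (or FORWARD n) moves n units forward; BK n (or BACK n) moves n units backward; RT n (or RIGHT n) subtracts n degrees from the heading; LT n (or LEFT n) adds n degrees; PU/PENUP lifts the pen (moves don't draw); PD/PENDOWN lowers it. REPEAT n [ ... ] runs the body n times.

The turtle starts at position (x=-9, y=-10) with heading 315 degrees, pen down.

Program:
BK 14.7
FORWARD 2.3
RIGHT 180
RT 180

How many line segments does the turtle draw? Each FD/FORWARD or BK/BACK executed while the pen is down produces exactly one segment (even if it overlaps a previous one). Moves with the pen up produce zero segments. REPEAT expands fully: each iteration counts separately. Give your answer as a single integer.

Answer: 2

Derivation:
Executing turtle program step by step:
Start: pos=(-9,-10), heading=315, pen down
BK 14.7: (-9,-10) -> (-19.394,0.394) [heading=315, draw]
FD 2.3: (-19.394,0.394) -> (-17.768,-1.232) [heading=315, draw]
RT 180: heading 315 -> 135
RT 180: heading 135 -> 315
Final: pos=(-17.768,-1.232), heading=315, 2 segment(s) drawn
Segments drawn: 2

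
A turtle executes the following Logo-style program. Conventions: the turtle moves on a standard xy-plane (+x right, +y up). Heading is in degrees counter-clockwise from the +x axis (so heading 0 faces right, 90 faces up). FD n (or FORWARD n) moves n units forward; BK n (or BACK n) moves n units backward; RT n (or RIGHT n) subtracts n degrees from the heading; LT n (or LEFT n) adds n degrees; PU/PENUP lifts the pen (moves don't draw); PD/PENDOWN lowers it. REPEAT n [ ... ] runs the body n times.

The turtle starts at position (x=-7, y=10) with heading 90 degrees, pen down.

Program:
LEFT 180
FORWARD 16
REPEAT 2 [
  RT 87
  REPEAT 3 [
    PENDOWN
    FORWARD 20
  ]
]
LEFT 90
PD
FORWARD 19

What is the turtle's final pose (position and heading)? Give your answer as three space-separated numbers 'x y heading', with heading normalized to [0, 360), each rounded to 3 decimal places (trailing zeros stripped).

Executing turtle program step by step:
Start: pos=(-7,10), heading=90, pen down
LT 180: heading 90 -> 270
FD 16: (-7,10) -> (-7,-6) [heading=270, draw]
REPEAT 2 [
  -- iteration 1/2 --
  RT 87: heading 270 -> 183
  REPEAT 3 [
    -- iteration 1/3 --
    PD: pen down
    FD 20: (-7,-6) -> (-26.973,-7.047) [heading=183, draw]
    -- iteration 2/3 --
    PD: pen down
    FD 20: (-26.973,-7.047) -> (-46.945,-8.093) [heading=183, draw]
    -- iteration 3/3 --
    PD: pen down
    FD 20: (-46.945,-8.093) -> (-66.918,-9.14) [heading=183, draw]
  ]
  -- iteration 2/2 --
  RT 87: heading 183 -> 96
  REPEAT 3 [
    -- iteration 1/3 --
    PD: pen down
    FD 20: (-66.918,-9.14) -> (-69.008,10.75) [heading=96, draw]
    -- iteration 2/3 --
    PD: pen down
    FD 20: (-69.008,10.75) -> (-71.099,30.641) [heading=96, draw]
    -- iteration 3/3 --
    PD: pen down
    FD 20: (-71.099,30.641) -> (-73.189,50.531) [heading=96, draw]
  ]
]
LT 90: heading 96 -> 186
PD: pen down
FD 19: (-73.189,50.531) -> (-92.085,48.545) [heading=186, draw]
Final: pos=(-92.085,48.545), heading=186, 8 segment(s) drawn

Answer: -92.085 48.545 186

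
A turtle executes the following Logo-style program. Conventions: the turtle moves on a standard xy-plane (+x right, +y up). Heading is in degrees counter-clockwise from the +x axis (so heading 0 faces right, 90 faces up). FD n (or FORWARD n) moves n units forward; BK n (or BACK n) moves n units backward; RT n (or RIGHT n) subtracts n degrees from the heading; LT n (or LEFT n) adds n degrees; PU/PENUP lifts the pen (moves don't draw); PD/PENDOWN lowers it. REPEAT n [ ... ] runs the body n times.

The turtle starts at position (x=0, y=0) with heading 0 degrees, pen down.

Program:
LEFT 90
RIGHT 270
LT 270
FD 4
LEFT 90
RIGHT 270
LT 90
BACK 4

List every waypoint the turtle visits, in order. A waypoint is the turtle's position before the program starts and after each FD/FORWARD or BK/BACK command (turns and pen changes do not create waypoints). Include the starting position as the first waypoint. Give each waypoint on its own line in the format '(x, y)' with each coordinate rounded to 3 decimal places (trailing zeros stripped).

Answer: (0, 0)
(0, 4)
(-4, 4)

Derivation:
Executing turtle program step by step:
Start: pos=(0,0), heading=0, pen down
LT 90: heading 0 -> 90
RT 270: heading 90 -> 180
LT 270: heading 180 -> 90
FD 4: (0,0) -> (0,4) [heading=90, draw]
LT 90: heading 90 -> 180
RT 270: heading 180 -> 270
LT 90: heading 270 -> 0
BK 4: (0,4) -> (-4,4) [heading=0, draw]
Final: pos=(-4,4), heading=0, 2 segment(s) drawn
Waypoints (3 total):
(0, 0)
(0, 4)
(-4, 4)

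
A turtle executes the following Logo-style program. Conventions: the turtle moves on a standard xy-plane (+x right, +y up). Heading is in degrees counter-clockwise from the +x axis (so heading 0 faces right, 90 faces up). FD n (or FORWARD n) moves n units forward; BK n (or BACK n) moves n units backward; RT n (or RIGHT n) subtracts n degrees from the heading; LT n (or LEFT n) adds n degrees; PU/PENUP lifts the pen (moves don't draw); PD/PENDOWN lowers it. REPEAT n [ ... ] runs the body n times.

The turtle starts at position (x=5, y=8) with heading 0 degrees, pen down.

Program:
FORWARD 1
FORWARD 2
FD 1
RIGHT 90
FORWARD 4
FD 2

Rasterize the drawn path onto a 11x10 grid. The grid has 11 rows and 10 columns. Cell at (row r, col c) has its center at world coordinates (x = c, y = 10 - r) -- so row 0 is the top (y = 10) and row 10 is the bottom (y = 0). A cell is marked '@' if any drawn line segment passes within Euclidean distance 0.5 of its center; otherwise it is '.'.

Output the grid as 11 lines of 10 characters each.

Answer: ..........
..........
.....@@@@@
.........@
.........@
.........@
.........@
.........@
.........@
..........
..........

Derivation:
Segment 0: (5,8) -> (6,8)
Segment 1: (6,8) -> (8,8)
Segment 2: (8,8) -> (9,8)
Segment 3: (9,8) -> (9,4)
Segment 4: (9,4) -> (9,2)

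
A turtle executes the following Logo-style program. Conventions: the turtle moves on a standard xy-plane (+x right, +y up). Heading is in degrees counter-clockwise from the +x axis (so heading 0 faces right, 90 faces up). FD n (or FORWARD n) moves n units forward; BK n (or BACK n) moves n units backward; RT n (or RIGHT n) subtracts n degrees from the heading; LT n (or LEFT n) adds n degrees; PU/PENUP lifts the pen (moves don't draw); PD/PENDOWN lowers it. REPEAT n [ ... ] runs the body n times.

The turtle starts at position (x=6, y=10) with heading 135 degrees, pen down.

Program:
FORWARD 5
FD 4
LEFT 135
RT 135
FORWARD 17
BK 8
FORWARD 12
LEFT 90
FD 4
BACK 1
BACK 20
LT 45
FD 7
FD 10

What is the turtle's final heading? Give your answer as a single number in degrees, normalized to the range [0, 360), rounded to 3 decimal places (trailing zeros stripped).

Answer: 270

Derivation:
Executing turtle program step by step:
Start: pos=(6,10), heading=135, pen down
FD 5: (6,10) -> (2.464,13.536) [heading=135, draw]
FD 4: (2.464,13.536) -> (-0.364,16.364) [heading=135, draw]
LT 135: heading 135 -> 270
RT 135: heading 270 -> 135
FD 17: (-0.364,16.364) -> (-12.385,28.385) [heading=135, draw]
BK 8: (-12.385,28.385) -> (-6.728,22.728) [heading=135, draw]
FD 12: (-6.728,22.728) -> (-15.213,31.213) [heading=135, draw]
LT 90: heading 135 -> 225
FD 4: (-15.213,31.213) -> (-18.042,28.385) [heading=225, draw]
BK 1: (-18.042,28.385) -> (-17.335,29.092) [heading=225, draw]
BK 20: (-17.335,29.092) -> (-3.192,43.234) [heading=225, draw]
LT 45: heading 225 -> 270
FD 7: (-3.192,43.234) -> (-3.192,36.234) [heading=270, draw]
FD 10: (-3.192,36.234) -> (-3.192,26.234) [heading=270, draw]
Final: pos=(-3.192,26.234), heading=270, 10 segment(s) drawn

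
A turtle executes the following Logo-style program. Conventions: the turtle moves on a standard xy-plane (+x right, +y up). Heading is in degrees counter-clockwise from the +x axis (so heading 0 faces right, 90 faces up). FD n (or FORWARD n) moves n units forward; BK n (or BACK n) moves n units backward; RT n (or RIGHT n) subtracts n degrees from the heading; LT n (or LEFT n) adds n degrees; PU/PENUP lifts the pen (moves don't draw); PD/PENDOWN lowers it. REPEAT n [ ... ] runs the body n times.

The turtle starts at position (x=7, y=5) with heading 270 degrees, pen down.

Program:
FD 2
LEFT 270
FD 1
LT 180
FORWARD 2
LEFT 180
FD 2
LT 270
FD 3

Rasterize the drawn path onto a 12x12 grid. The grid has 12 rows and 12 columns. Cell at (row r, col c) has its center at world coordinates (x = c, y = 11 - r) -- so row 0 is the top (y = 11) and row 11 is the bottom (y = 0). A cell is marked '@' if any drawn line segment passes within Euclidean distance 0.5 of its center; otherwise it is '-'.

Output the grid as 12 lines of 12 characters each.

Answer: ------------
------------
------------
------------
------------
------@-----
------@@----
------@@----
------@@@---
------------
------------
------------

Derivation:
Segment 0: (7,5) -> (7,3)
Segment 1: (7,3) -> (6,3)
Segment 2: (6,3) -> (8,3)
Segment 3: (8,3) -> (6,3)
Segment 4: (6,3) -> (6,6)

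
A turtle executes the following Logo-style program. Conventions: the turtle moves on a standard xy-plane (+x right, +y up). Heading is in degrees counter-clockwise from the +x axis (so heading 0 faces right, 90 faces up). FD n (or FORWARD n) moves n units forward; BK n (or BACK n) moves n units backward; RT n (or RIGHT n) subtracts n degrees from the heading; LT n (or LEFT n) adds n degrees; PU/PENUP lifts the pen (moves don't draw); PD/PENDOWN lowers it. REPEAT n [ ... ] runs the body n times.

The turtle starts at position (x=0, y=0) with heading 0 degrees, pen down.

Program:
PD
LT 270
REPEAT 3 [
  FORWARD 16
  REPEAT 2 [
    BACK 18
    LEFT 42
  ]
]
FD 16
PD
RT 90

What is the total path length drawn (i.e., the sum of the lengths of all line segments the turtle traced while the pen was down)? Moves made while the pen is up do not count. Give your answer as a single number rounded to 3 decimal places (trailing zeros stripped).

Answer: 172

Derivation:
Executing turtle program step by step:
Start: pos=(0,0), heading=0, pen down
PD: pen down
LT 270: heading 0 -> 270
REPEAT 3 [
  -- iteration 1/3 --
  FD 16: (0,0) -> (0,-16) [heading=270, draw]
  REPEAT 2 [
    -- iteration 1/2 --
    BK 18: (0,-16) -> (0,2) [heading=270, draw]
    LT 42: heading 270 -> 312
    -- iteration 2/2 --
    BK 18: (0,2) -> (-12.044,15.377) [heading=312, draw]
    LT 42: heading 312 -> 354
  ]
  -- iteration 2/3 --
  FD 16: (-12.044,15.377) -> (3.868,13.704) [heading=354, draw]
  REPEAT 2 [
    -- iteration 1/2 --
    BK 18: (3.868,13.704) -> (-14.033,15.586) [heading=354, draw]
    LT 42: heading 354 -> 36
    -- iteration 2/2 --
    BK 18: (-14.033,15.586) -> (-28.596,5.006) [heading=36, draw]
    LT 42: heading 36 -> 78
  ]
  -- iteration 3/3 --
  FD 16: (-28.596,5.006) -> (-25.269,20.656) [heading=78, draw]
  REPEAT 2 [
    -- iteration 1/2 --
    BK 18: (-25.269,20.656) -> (-29.012,3.049) [heading=78, draw]
    LT 42: heading 78 -> 120
    -- iteration 2/2 --
    BK 18: (-29.012,3.049) -> (-20.012,-12.539) [heading=120, draw]
    LT 42: heading 120 -> 162
  ]
]
FD 16: (-20.012,-12.539) -> (-35.228,-7.595) [heading=162, draw]
PD: pen down
RT 90: heading 162 -> 72
Final: pos=(-35.228,-7.595), heading=72, 10 segment(s) drawn

Segment lengths:
  seg 1: (0,0) -> (0,-16), length = 16
  seg 2: (0,-16) -> (0,2), length = 18
  seg 3: (0,2) -> (-12.044,15.377), length = 18
  seg 4: (-12.044,15.377) -> (3.868,13.704), length = 16
  seg 5: (3.868,13.704) -> (-14.033,15.586), length = 18
  seg 6: (-14.033,15.586) -> (-28.596,5.006), length = 18
  seg 7: (-28.596,5.006) -> (-25.269,20.656), length = 16
  seg 8: (-25.269,20.656) -> (-29.012,3.049), length = 18
  seg 9: (-29.012,3.049) -> (-20.012,-12.539), length = 18
  seg 10: (-20.012,-12.539) -> (-35.228,-7.595), length = 16
Total = 172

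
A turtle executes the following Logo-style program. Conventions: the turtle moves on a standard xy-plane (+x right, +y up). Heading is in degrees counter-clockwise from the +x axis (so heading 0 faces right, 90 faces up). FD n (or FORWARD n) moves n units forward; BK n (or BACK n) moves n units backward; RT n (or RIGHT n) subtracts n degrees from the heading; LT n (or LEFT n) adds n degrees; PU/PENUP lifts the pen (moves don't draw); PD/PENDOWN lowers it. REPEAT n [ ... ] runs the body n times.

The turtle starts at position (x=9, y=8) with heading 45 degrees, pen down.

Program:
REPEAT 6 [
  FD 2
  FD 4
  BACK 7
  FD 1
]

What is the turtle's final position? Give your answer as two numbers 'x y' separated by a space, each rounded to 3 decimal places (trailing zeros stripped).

Answer: 9 8

Derivation:
Executing turtle program step by step:
Start: pos=(9,8), heading=45, pen down
REPEAT 6 [
  -- iteration 1/6 --
  FD 2: (9,8) -> (10.414,9.414) [heading=45, draw]
  FD 4: (10.414,9.414) -> (13.243,12.243) [heading=45, draw]
  BK 7: (13.243,12.243) -> (8.293,7.293) [heading=45, draw]
  FD 1: (8.293,7.293) -> (9,8) [heading=45, draw]
  -- iteration 2/6 --
  FD 2: (9,8) -> (10.414,9.414) [heading=45, draw]
  FD 4: (10.414,9.414) -> (13.243,12.243) [heading=45, draw]
  BK 7: (13.243,12.243) -> (8.293,7.293) [heading=45, draw]
  FD 1: (8.293,7.293) -> (9,8) [heading=45, draw]
  -- iteration 3/6 --
  FD 2: (9,8) -> (10.414,9.414) [heading=45, draw]
  FD 4: (10.414,9.414) -> (13.243,12.243) [heading=45, draw]
  BK 7: (13.243,12.243) -> (8.293,7.293) [heading=45, draw]
  FD 1: (8.293,7.293) -> (9,8) [heading=45, draw]
  -- iteration 4/6 --
  FD 2: (9,8) -> (10.414,9.414) [heading=45, draw]
  FD 4: (10.414,9.414) -> (13.243,12.243) [heading=45, draw]
  BK 7: (13.243,12.243) -> (8.293,7.293) [heading=45, draw]
  FD 1: (8.293,7.293) -> (9,8) [heading=45, draw]
  -- iteration 5/6 --
  FD 2: (9,8) -> (10.414,9.414) [heading=45, draw]
  FD 4: (10.414,9.414) -> (13.243,12.243) [heading=45, draw]
  BK 7: (13.243,12.243) -> (8.293,7.293) [heading=45, draw]
  FD 1: (8.293,7.293) -> (9,8) [heading=45, draw]
  -- iteration 6/6 --
  FD 2: (9,8) -> (10.414,9.414) [heading=45, draw]
  FD 4: (10.414,9.414) -> (13.243,12.243) [heading=45, draw]
  BK 7: (13.243,12.243) -> (8.293,7.293) [heading=45, draw]
  FD 1: (8.293,7.293) -> (9,8) [heading=45, draw]
]
Final: pos=(9,8), heading=45, 24 segment(s) drawn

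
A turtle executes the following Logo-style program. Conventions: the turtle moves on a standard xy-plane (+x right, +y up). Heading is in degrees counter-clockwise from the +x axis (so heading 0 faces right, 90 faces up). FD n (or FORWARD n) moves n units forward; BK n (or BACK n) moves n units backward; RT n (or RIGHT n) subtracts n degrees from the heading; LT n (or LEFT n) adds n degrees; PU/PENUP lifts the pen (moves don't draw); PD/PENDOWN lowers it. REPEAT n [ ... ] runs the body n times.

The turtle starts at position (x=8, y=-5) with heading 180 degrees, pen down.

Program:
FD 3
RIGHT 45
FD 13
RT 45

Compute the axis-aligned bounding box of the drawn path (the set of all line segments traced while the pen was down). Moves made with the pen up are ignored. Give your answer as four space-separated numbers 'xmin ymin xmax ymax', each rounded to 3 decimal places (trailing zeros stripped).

Answer: -4.192 -5 8 4.192

Derivation:
Executing turtle program step by step:
Start: pos=(8,-5), heading=180, pen down
FD 3: (8,-5) -> (5,-5) [heading=180, draw]
RT 45: heading 180 -> 135
FD 13: (5,-5) -> (-4.192,4.192) [heading=135, draw]
RT 45: heading 135 -> 90
Final: pos=(-4.192,4.192), heading=90, 2 segment(s) drawn

Segment endpoints: x in {-4.192, 5, 8}, y in {-5, 4.192}
xmin=-4.192, ymin=-5, xmax=8, ymax=4.192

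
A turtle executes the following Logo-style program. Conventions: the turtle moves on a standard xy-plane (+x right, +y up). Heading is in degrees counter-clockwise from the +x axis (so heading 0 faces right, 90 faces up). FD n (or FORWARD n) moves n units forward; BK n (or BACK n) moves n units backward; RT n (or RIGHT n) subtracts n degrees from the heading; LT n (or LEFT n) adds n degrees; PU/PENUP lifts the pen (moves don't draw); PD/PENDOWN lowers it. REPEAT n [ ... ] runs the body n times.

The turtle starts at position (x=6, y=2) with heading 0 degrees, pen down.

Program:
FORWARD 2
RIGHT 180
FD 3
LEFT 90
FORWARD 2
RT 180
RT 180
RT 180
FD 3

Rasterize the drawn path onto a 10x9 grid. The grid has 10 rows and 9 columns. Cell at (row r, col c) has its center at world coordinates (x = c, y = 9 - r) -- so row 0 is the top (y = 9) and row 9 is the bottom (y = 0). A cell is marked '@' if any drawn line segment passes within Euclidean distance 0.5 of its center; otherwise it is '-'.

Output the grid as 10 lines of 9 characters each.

Segment 0: (6,2) -> (8,2)
Segment 1: (8,2) -> (5,2)
Segment 2: (5,2) -> (5,-0)
Segment 3: (5,-0) -> (5,3)

Answer: ---------
---------
---------
---------
---------
---------
-----@---
-----@@@@
-----@---
-----@---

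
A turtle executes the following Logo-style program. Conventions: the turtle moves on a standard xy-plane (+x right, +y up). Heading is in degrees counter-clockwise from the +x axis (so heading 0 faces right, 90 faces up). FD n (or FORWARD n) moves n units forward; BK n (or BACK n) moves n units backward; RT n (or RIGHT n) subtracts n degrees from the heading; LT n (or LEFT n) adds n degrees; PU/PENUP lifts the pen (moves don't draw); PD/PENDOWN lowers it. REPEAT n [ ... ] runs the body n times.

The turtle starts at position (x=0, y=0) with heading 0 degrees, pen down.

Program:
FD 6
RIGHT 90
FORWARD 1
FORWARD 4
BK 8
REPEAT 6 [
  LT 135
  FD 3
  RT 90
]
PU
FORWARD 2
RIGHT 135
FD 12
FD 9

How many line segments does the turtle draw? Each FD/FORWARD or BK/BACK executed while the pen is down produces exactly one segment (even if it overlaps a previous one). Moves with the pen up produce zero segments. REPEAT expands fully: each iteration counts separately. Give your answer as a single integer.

Answer: 10

Derivation:
Executing turtle program step by step:
Start: pos=(0,0), heading=0, pen down
FD 6: (0,0) -> (6,0) [heading=0, draw]
RT 90: heading 0 -> 270
FD 1: (6,0) -> (6,-1) [heading=270, draw]
FD 4: (6,-1) -> (6,-5) [heading=270, draw]
BK 8: (6,-5) -> (6,3) [heading=270, draw]
REPEAT 6 [
  -- iteration 1/6 --
  LT 135: heading 270 -> 45
  FD 3: (6,3) -> (8.121,5.121) [heading=45, draw]
  RT 90: heading 45 -> 315
  -- iteration 2/6 --
  LT 135: heading 315 -> 90
  FD 3: (8.121,5.121) -> (8.121,8.121) [heading=90, draw]
  RT 90: heading 90 -> 0
  -- iteration 3/6 --
  LT 135: heading 0 -> 135
  FD 3: (8.121,8.121) -> (6,10.243) [heading=135, draw]
  RT 90: heading 135 -> 45
  -- iteration 4/6 --
  LT 135: heading 45 -> 180
  FD 3: (6,10.243) -> (3,10.243) [heading=180, draw]
  RT 90: heading 180 -> 90
  -- iteration 5/6 --
  LT 135: heading 90 -> 225
  FD 3: (3,10.243) -> (0.879,8.121) [heading=225, draw]
  RT 90: heading 225 -> 135
  -- iteration 6/6 --
  LT 135: heading 135 -> 270
  FD 3: (0.879,8.121) -> (0.879,5.121) [heading=270, draw]
  RT 90: heading 270 -> 180
]
PU: pen up
FD 2: (0.879,5.121) -> (-1.121,5.121) [heading=180, move]
RT 135: heading 180 -> 45
FD 12: (-1.121,5.121) -> (7.364,13.607) [heading=45, move]
FD 9: (7.364,13.607) -> (13.728,19.971) [heading=45, move]
Final: pos=(13.728,19.971), heading=45, 10 segment(s) drawn
Segments drawn: 10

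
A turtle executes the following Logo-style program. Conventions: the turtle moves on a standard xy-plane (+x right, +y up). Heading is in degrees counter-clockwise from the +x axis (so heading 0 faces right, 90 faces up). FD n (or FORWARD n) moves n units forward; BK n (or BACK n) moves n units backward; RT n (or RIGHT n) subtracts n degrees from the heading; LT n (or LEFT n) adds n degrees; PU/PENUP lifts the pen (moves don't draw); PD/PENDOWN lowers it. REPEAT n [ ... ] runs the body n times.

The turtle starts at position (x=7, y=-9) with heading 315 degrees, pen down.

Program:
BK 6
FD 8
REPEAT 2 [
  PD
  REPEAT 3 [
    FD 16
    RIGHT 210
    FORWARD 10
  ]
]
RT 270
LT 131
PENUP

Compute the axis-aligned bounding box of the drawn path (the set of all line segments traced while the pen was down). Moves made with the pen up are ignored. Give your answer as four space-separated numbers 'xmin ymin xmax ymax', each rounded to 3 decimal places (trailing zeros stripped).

Answer: -0.46 -21.728 24.654 3.386

Derivation:
Executing turtle program step by step:
Start: pos=(7,-9), heading=315, pen down
BK 6: (7,-9) -> (2.757,-4.757) [heading=315, draw]
FD 8: (2.757,-4.757) -> (8.414,-10.414) [heading=315, draw]
REPEAT 2 [
  -- iteration 1/2 --
  PD: pen down
  REPEAT 3 [
    -- iteration 1/3 --
    FD 16: (8.414,-10.414) -> (19.728,-21.728) [heading=315, draw]
    RT 210: heading 315 -> 105
    FD 10: (19.728,-21.728) -> (17.14,-12.069) [heading=105, draw]
    -- iteration 2/3 --
    FD 16: (17.14,-12.069) -> (12.999,3.386) [heading=105, draw]
    RT 210: heading 105 -> 255
    FD 10: (12.999,3.386) -> (10.41,-6.273) [heading=255, draw]
    -- iteration 3/3 --
    FD 16: (10.41,-6.273) -> (6.269,-21.728) [heading=255, draw]
    RT 210: heading 255 -> 45
    FD 10: (6.269,-21.728) -> (13.34,-14.657) [heading=45, draw]
  ]
  -- iteration 2/2 --
  PD: pen down
  REPEAT 3 [
    -- iteration 1/3 --
    FD 16: (13.34,-14.657) -> (24.654,-3.343) [heading=45, draw]
    RT 210: heading 45 -> 195
    FD 10: (24.654,-3.343) -> (14.995,-5.931) [heading=195, draw]
    -- iteration 2/3 --
    FD 16: (14.995,-5.931) -> (-0.46,-10.072) [heading=195, draw]
    RT 210: heading 195 -> 345
    FD 10: (-0.46,-10.072) -> (9.199,-12.661) [heading=345, draw]
    -- iteration 3/3 --
    FD 16: (9.199,-12.661) -> (24.654,-16.802) [heading=345, draw]
    RT 210: heading 345 -> 135
    FD 10: (24.654,-16.802) -> (17.583,-9.731) [heading=135, draw]
  ]
]
RT 270: heading 135 -> 225
LT 131: heading 225 -> 356
PU: pen up
Final: pos=(17.583,-9.731), heading=356, 14 segment(s) drawn

Segment endpoints: x in {-0.46, 2.757, 6.269, 7, 8.414, 9.199, 10.41, 12.999, 13.34, 14.995, 17.14, 17.583, 19.728, 24.654, 24.654}, y in {-21.728, -16.802, -14.657, -12.661, -12.069, -10.414, -10.072, -9.731, -9, -6.273, -5.931, -4.757, -3.343, 3.386}
xmin=-0.46, ymin=-21.728, xmax=24.654, ymax=3.386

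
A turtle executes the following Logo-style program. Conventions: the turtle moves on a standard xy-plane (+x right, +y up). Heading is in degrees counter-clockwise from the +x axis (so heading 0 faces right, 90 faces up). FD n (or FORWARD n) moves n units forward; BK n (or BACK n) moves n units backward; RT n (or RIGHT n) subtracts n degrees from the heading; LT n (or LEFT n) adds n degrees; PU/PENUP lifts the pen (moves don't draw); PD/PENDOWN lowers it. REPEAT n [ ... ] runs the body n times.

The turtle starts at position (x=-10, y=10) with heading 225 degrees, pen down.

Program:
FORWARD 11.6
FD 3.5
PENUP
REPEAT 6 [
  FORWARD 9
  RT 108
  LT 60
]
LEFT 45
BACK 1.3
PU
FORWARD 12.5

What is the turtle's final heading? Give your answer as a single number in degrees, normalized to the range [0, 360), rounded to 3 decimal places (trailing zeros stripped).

Executing turtle program step by step:
Start: pos=(-10,10), heading=225, pen down
FD 11.6: (-10,10) -> (-18.202,1.798) [heading=225, draw]
FD 3.5: (-18.202,1.798) -> (-20.677,-0.677) [heading=225, draw]
PU: pen up
REPEAT 6 [
  -- iteration 1/6 --
  FD 9: (-20.677,-0.677) -> (-27.041,-7.041) [heading=225, move]
  RT 108: heading 225 -> 117
  LT 60: heading 117 -> 177
  -- iteration 2/6 --
  FD 9: (-27.041,-7.041) -> (-36.029,-6.57) [heading=177, move]
  RT 108: heading 177 -> 69
  LT 60: heading 69 -> 129
  -- iteration 3/6 --
  FD 9: (-36.029,-6.57) -> (-41.693,0.424) [heading=129, move]
  RT 108: heading 129 -> 21
  LT 60: heading 21 -> 81
  -- iteration 4/6 --
  FD 9: (-41.693,0.424) -> (-40.285,9.313) [heading=81, move]
  RT 108: heading 81 -> 333
  LT 60: heading 333 -> 33
  -- iteration 5/6 --
  FD 9: (-40.285,9.313) -> (-32.737,14.215) [heading=33, move]
  RT 108: heading 33 -> 285
  LT 60: heading 285 -> 345
  -- iteration 6/6 --
  FD 9: (-32.737,14.215) -> (-24.044,11.886) [heading=345, move]
  RT 108: heading 345 -> 237
  LT 60: heading 237 -> 297
]
LT 45: heading 297 -> 342
BK 1.3: (-24.044,11.886) -> (-25.28,12.287) [heading=342, move]
PU: pen up
FD 12.5: (-25.28,12.287) -> (-13.392,8.425) [heading=342, move]
Final: pos=(-13.392,8.425), heading=342, 2 segment(s) drawn

Answer: 342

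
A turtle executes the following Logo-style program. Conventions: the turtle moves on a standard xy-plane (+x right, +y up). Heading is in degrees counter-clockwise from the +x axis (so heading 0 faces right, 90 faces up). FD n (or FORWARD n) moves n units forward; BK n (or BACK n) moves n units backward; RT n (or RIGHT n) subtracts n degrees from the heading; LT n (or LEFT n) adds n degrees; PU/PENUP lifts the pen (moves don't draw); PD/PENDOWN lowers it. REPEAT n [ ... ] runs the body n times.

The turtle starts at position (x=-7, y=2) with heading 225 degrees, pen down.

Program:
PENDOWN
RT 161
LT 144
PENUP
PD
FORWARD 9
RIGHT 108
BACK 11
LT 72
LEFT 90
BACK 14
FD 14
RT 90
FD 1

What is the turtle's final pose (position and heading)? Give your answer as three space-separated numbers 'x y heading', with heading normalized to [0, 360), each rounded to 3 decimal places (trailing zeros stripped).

Executing turtle program step by step:
Start: pos=(-7,2), heading=225, pen down
PD: pen down
RT 161: heading 225 -> 64
LT 144: heading 64 -> 208
PU: pen up
PD: pen down
FD 9: (-7,2) -> (-14.947,-2.225) [heading=208, draw]
RT 108: heading 208 -> 100
BK 11: (-14.947,-2.225) -> (-13.036,-13.058) [heading=100, draw]
LT 72: heading 100 -> 172
LT 90: heading 172 -> 262
BK 14: (-13.036,-13.058) -> (-11.088,0.806) [heading=262, draw]
FD 14: (-11.088,0.806) -> (-13.036,-13.058) [heading=262, draw]
RT 90: heading 262 -> 172
FD 1: (-13.036,-13.058) -> (-14.027,-12.919) [heading=172, draw]
Final: pos=(-14.027,-12.919), heading=172, 5 segment(s) drawn

Answer: -14.027 -12.919 172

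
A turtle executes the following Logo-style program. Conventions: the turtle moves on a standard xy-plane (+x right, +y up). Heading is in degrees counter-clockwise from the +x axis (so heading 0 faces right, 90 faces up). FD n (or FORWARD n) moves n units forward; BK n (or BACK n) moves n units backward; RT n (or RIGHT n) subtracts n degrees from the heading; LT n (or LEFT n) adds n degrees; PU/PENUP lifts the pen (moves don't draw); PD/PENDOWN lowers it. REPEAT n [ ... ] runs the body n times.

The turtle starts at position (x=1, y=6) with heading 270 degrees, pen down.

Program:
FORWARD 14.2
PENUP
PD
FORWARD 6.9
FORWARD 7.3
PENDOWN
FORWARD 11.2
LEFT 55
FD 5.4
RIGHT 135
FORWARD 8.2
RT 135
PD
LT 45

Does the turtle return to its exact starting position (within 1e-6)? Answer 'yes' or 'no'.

Answer: no

Derivation:
Executing turtle program step by step:
Start: pos=(1,6), heading=270, pen down
FD 14.2: (1,6) -> (1,-8.2) [heading=270, draw]
PU: pen up
PD: pen down
FD 6.9: (1,-8.2) -> (1,-15.1) [heading=270, draw]
FD 7.3: (1,-15.1) -> (1,-22.4) [heading=270, draw]
PD: pen down
FD 11.2: (1,-22.4) -> (1,-33.6) [heading=270, draw]
LT 55: heading 270 -> 325
FD 5.4: (1,-33.6) -> (5.423,-36.697) [heading=325, draw]
RT 135: heading 325 -> 190
FD 8.2: (5.423,-36.697) -> (-2.652,-38.121) [heading=190, draw]
RT 135: heading 190 -> 55
PD: pen down
LT 45: heading 55 -> 100
Final: pos=(-2.652,-38.121), heading=100, 6 segment(s) drawn

Start position: (1, 6)
Final position: (-2.652, -38.121)
Distance = 44.272; >= 1e-6 -> NOT closed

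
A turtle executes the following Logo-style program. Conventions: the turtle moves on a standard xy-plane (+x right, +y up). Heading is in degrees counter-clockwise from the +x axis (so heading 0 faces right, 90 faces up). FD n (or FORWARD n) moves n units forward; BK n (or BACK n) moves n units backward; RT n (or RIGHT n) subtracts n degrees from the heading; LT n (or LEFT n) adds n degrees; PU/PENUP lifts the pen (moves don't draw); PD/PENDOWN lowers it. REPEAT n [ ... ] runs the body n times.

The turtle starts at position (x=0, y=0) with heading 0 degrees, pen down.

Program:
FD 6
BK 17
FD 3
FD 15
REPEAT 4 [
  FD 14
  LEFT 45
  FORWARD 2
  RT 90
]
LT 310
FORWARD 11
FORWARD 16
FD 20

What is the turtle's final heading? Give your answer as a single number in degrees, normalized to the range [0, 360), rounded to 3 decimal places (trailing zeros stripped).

Answer: 130

Derivation:
Executing turtle program step by step:
Start: pos=(0,0), heading=0, pen down
FD 6: (0,0) -> (6,0) [heading=0, draw]
BK 17: (6,0) -> (-11,0) [heading=0, draw]
FD 3: (-11,0) -> (-8,0) [heading=0, draw]
FD 15: (-8,0) -> (7,0) [heading=0, draw]
REPEAT 4 [
  -- iteration 1/4 --
  FD 14: (7,0) -> (21,0) [heading=0, draw]
  LT 45: heading 0 -> 45
  FD 2: (21,0) -> (22.414,1.414) [heading=45, draw]
  RT 90: heading 45 -> 315
  -- iteration 2/4 --
  FD 14: (22.414,1.414) -> (32.314,-8.485) [heading=315, draw]
  LT 45: heading 315 -> 0
  FD 2: (32.314,-8.485) -> (34.314,-8.485) [heading=0, draw]
  RT 90: heading 0 -> 270
  -- iteration 3/4 --
  FD 14: (34.314,-8.485) -> (34.314,-22.485) [heading=270, draw]
  LT 45: heading 270 -> 315
  FD 2: (34.314,-22.485) -> (35.728,-23.899) [heading=315, draw]
  RT 90: heading 315 -> 225
  -- iteration 4/4 --
  FD 14: (35.728,-23.899) -> (25.828,-33.799) [heading=225, draw]
  LT 45: heading 225 -> 270
  FD 2: (25.828,-33.799) -> (25.828,-35.799) [heading=270, draw]
  RT 90: heading 270 -> 180
]
LT 310: heading 180 -> 130
FD 11: (25.828,-35.799) -> (18.758,-27.373) [heading=130, draw]
FD 16: (18.758,-27.373) -> (8.473,-15.116) [heading=130, draw]
FD 20: (8.473,-15.116) -> (-4.383,0.205) [heading=130, draw]
Final: pos=(-4.383,0.205), heading=130, 15 segment(s) drawn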